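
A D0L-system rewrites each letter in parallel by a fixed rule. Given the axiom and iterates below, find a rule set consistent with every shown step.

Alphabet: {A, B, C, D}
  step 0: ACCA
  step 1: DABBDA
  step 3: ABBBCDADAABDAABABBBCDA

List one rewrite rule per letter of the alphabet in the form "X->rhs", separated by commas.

A->DA, B->AB, C->B, D->BC

  step 0 ⇒ step 1: ACCA ⇒ DA·B·B·DA
    A ↦ DA
    C ↦ B
    B ↦ AB  (constrained at step 1)
    D ↦ BC  (constrained at step 1)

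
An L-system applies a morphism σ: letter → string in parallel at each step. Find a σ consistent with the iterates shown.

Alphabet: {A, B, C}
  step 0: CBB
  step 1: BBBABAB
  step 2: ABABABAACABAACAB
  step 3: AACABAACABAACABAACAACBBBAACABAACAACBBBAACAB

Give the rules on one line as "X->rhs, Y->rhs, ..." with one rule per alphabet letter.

A->AAC, B->AB, C->BBB

  step 2 ⇒ step 3: ABABABAACABAACAB ⇒ AAC·AB·AAC·AB·AAC·AB·AAC·AAC·BBB·AAC·AB·AAC·AAC·BBB·AAC·AB
    A ↦ AAC
    B ↦ AB
    C ↦ BBB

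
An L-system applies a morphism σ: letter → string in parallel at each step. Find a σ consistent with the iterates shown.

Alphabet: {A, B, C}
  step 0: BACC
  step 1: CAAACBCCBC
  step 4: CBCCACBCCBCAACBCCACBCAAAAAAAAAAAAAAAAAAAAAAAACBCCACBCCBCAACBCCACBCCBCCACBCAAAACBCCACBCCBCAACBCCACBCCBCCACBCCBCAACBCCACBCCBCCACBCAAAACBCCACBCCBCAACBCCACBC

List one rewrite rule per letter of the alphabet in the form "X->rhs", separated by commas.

  step 0 ⇒ step 1: BACC ⇒ CA·AA·CBC·CBC
    A ↦ AA
    B ↦ CA
    C ↦ CBC

A->AA, B->CA, C->CBC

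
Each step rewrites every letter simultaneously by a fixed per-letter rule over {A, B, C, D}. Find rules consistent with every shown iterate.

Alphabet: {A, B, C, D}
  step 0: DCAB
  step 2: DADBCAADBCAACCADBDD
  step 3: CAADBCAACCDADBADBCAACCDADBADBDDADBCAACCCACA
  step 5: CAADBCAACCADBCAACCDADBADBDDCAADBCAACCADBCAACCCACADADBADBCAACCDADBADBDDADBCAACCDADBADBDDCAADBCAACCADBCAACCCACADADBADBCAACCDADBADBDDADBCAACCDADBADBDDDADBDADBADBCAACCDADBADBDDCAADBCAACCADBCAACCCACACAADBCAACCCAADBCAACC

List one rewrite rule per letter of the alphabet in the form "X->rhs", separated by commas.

  step 2 ⇒ step 3: DADBCAADBCAACCADBDD ⇒ CA·ADB·CA·ACC·D·ADB·ADB·CA·ACC·D·ADB·ADB·D·D·ADB·CA·ACC·CA·CA
    A ↦ ADB
    B ↦ ACC
    C ↦ D
    D ↦ CA

A->ADB, B->ACC, C->D, D->CA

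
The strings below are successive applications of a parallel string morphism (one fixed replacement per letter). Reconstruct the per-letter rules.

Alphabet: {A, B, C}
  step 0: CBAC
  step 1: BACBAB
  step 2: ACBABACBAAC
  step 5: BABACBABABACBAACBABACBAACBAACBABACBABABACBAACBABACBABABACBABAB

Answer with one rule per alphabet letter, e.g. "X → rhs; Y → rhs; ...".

  step 1 ⇒ step 2: BACBAB ⇒ AC·BA·B·AC·BA·AC
    A ↦ BA
    B ↦ AC
    C ↦ B

A->BA, B->AC, C->B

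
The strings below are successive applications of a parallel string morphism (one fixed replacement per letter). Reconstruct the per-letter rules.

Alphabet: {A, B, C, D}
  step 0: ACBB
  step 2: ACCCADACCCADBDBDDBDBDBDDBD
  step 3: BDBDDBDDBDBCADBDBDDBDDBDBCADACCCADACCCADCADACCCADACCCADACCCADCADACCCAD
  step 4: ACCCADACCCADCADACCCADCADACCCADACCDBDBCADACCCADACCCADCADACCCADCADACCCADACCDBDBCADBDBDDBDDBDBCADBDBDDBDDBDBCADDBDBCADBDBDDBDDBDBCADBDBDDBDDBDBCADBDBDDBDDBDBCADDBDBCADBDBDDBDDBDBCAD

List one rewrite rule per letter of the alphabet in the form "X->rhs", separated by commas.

  step 3 ⇒ step 4: BDBDDBDDBDBCADBDBDDBDDBDBCADACCCADACCCADCADACCCADACCCADACCCADCADACCCAD ⇒ ACC·CAD·ACC·CAD·CAD·ACC·CAD·CAD·ACC·CAD·ACC·DBD·B·CAD·ACC·CAD·ACC·CAD·CAD·ACC·CAD·CAD·ACC·CAD·ACC·DBD·B·CAD·B·DBD·DBD·DBD·B·CAD·B·DBD·DBD·DBD·B·CAD·DBD·B·CAD·B·DBD·DBD·DBD·B·CAD·B·DBD·DBD·DBD·B·CAD·B·DBD·DBD·DBD·B·CAD·DBD·B·CAD·B·DBD·DBD·DBD·B·CAD
    A ↦ B
    B ↦ ACC
    C ↦ DBD
    D ↦ CAD

A->B, B->ACC, C->DBD, D->CAD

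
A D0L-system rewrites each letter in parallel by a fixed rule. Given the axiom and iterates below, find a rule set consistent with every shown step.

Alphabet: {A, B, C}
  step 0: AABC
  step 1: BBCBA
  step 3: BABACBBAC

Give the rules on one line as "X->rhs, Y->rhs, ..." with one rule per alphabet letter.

  step 0 ⇒ step 1: AABC ⇒ B·B·C·BA
    A ↦ B
    B ↦ C
    C ↦ BA

A->B, B->C, C->BA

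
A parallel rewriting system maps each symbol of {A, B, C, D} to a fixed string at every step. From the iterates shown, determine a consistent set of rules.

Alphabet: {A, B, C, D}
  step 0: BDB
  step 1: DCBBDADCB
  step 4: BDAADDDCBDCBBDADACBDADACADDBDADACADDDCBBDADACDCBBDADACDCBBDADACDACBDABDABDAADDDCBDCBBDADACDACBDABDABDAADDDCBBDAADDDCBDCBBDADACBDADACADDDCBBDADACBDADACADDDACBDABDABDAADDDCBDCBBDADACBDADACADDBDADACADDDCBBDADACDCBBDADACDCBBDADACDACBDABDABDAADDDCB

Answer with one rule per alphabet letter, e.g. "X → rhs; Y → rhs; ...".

  step 0 ⇒ step 1: BDB ⇒ DCB·BDA·DCB
    B ↦ DCB
    D ↦ BDA
    A ↦ DAC  (constrained at step 1)
    C ↦ ADD  (constrained at step 1)

A->DAC, B->DCB, C->ADD, D->BDA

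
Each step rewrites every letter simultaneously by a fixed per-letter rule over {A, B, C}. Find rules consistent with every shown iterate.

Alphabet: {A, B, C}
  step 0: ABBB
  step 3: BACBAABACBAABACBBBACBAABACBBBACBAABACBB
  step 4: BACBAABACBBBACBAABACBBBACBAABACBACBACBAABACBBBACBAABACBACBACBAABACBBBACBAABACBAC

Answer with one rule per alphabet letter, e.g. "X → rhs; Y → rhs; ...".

  step 3 ⇒ step 4: BACBAABACBAABACBBBACBAABACBBBACBAABACBB ⇒ BAC·B·AA·BAC·B·B·BAC·B·AA·BAC·B·B·BAC·B·AA·BAC·BAC·BAC·B·AA·BAC·B·B·BAC·B·AA·BAC·BAC·BAC·B·AA·BAC·B·B·BAC·B·AA·BAC·BAC
    A ↦ B
    B ↦ BAC
    C ↦ AA

A->B, B->BAC, C->AA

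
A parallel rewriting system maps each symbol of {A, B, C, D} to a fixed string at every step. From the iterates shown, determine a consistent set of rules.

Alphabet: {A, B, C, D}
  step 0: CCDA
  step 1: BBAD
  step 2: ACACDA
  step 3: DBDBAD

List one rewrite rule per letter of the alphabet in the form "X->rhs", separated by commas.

A->D, B->AC, C->B, D->A

  step 2 ⇒ step 3: ACACDA ⇒ D·B·D·B·A·D
    A ↦ D
    C ↦ B
    D ↦ A
  step 1 ⇒ step 2: BBAD ⇒ AC·AC·D·A
    B ↦ AC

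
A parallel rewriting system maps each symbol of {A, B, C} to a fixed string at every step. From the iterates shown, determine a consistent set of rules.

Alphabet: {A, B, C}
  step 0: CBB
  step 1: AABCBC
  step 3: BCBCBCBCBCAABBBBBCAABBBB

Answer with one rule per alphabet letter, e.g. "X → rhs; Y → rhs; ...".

A->BB, B->BC, C->AA

  step 0 ⇒ step 1: CBB ⇒ AA·BC·BC
    B ↦ BC
    C ↦ AA
    A ↦ BB  (constrained at step 1)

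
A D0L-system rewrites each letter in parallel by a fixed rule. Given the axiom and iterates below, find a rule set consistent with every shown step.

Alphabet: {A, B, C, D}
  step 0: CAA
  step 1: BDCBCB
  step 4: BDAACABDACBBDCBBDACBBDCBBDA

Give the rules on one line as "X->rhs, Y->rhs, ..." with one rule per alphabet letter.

A->CB, B->A, C->BD, D->CA

  step 0 ⇒ step 1: CAA ⇒ BD·CB·CB
    A ↦ CB
    C ↦ BD
    B ↦ A  (constrained at step 1)
    D ↦ CA  (constrained at step 1)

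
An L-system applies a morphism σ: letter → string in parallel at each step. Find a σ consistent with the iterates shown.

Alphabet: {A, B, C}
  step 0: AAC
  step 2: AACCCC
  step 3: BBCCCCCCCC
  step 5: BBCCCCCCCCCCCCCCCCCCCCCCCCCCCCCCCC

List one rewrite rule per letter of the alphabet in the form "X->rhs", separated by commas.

  step 2 ⇒ step 3: AACCCC ⇒ B·B·CC·CC·CC·CC
    A ↦ B
    C ↦ CC
    B ↦ A  (constrained at step 3)

A->B, B->A, C->CC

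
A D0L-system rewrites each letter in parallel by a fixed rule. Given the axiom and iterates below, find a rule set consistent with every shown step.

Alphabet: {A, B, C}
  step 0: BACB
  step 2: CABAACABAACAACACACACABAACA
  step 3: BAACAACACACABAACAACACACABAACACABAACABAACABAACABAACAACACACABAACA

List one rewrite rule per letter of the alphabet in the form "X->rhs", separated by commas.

  step 2 ⇒ step 3: CABAACABAACAACACACACABAACA ⇒ BAA·CA·ACA·CA·CA·BAA·CA·ACA·CA·CA·BAA·CA·CA·BAA·CA·BAA·CA·BAA·CA·BAA·CA·ACA·CA·CA·BAA·CA
    A ↦ CA
    B ↦ ACA
    C ↦ BAA

A->CA, B->ACA, C->BAA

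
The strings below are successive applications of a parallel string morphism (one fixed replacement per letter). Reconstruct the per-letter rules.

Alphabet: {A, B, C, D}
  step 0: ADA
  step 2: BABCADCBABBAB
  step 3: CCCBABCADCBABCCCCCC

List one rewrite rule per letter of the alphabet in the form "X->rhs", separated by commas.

A->C, B->C, C->BAB, D->ADC

  step 2 ⇒ step 3: BABCADCBABBAB ⇒ C·C·C·BAB·C·ADC·BAB·C·C·C·C·C·C
    A ↦ C
    B ↦ C
    C ↦ BAB
    D ↦ ADC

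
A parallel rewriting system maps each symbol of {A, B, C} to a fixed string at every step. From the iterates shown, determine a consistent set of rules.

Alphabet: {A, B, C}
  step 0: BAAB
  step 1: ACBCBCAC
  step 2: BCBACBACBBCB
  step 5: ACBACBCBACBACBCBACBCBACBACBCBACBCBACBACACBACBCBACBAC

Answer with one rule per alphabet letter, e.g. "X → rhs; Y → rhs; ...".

A->BC, B->AC, C->B

  step 1 ⇒ step 2: ACBCBCAC ⇒ BC·B·AC·B·AC·B·BC·B
    A ↦ BC
    B ↦ AC
    C ↦ B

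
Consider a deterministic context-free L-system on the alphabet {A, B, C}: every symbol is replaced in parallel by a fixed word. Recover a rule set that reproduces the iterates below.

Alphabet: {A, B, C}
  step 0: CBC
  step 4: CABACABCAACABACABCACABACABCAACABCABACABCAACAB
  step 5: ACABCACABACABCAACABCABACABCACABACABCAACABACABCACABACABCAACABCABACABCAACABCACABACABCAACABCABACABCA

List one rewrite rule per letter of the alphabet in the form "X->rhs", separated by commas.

A->CAB, B->CA, C->A

  step 4 ⇒ step 5: CABACABCAACABACABCACABACABCAACABCABACABCAACAB ⇒ A·CAB·CA·CAB·A·CAB·CA·A·CAB·CAB·A·CAB·CA·CAB·A·CAB·CA·A·CAB·A·CAB·CA·CAB·A·CAB·CA·A·CAB·CAB·A·CAB·CA·A·CAB·CA·CAB·A·CAB·CA·A·CAB·CAB·A·CAB·CA
    A ↦ CAB
    B ↦ CA
    C ↦ A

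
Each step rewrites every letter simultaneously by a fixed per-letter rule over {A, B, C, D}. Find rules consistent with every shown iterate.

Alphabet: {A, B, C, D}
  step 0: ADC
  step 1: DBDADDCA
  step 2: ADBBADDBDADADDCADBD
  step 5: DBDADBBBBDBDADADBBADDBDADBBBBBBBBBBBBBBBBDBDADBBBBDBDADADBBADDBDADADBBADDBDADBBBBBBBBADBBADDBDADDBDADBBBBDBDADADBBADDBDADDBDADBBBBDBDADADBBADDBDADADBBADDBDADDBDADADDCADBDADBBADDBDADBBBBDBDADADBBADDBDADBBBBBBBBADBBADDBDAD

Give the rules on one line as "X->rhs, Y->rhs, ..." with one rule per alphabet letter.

A->DBD, B->BB, C->DCA, D->AD

  step 1 ⇒ step 2: DBDADDCA ⇒ AD·BB·AD·DBD·AD·AD·DCA·DBD
    A ↦ DBD
    B ↦ BB
    C ↦ DCA
    D ↦ AD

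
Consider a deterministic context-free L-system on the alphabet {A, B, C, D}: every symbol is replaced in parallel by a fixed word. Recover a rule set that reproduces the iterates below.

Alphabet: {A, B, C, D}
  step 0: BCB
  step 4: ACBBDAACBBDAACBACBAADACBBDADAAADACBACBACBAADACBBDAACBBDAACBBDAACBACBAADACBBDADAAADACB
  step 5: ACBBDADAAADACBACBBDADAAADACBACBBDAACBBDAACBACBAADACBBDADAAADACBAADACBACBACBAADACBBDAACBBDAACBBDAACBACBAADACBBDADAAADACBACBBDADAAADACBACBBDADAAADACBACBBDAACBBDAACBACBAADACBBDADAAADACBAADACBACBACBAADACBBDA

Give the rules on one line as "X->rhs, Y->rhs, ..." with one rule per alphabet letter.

  step 4 ⇒ step 5: ACBBDAACBBDAACBACBAADACBBDADAAADACBACBACBAADACBBDAACBBDAACBBDAACBACBAADACBBDADAAADACB ⇒ ACB·B·DA·DA·AAD·ACB·ACB·B·DA·DA·AAD·ACB·ACB·B·DA·ACB·B·DA·ACB·ACB·AAD·ACB·B·DA·DA·AAD·ACB·AAD·ACB·ACB·ACB·AAD·ACB·B·DA·ACB·B·DA·ACB·B·DA·ACB·ACB·AAD·ACB·B·DA·DA·AAD·ACB·ACB·B·DA·DA·AAD·ACB·ACB·B·DA·DA·AAD·ACB·ACB·B·DA·ACB·B·DA·ACB·ACB·AAD·ACB·B·DA·DA·AAD·ACB·AAD·ACB·ACB·ACB·AAD·ACB·B·DA
    A ↦ ACB
    B ↦ DA
    C ↦ B
    D ↦ AAD

A->ACB, B->DA, C->B, D->AAD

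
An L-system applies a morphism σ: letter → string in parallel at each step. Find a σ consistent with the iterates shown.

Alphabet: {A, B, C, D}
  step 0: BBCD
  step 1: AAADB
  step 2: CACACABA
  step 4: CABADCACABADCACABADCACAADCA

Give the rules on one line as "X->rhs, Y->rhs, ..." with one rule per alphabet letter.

A->CA, B->A, C->AD, D->B

  step 1 ⇒ step 2: AAADB ⇒ CA·CA·CA·B·A
    A ↦ CA
    B ↦ A
    D ↦ B
  step 0 ⇒ step 1: BBCD ⇒ A·A·AD·B
    C ↦ AD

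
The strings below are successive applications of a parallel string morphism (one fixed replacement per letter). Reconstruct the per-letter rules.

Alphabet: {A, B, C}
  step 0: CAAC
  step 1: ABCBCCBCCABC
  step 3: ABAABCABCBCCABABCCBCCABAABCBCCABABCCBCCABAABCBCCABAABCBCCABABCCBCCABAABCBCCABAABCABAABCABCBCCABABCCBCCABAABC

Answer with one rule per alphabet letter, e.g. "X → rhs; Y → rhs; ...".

  step 0 ⇒ step 1: CAAC ⇒ ABC·BCC·BCC·ABC
    A ↦ BCC
    C ↦ ABC
    B ↦ ABA  (constrained at step 1)

A->BCC, B->ABA, C->ABC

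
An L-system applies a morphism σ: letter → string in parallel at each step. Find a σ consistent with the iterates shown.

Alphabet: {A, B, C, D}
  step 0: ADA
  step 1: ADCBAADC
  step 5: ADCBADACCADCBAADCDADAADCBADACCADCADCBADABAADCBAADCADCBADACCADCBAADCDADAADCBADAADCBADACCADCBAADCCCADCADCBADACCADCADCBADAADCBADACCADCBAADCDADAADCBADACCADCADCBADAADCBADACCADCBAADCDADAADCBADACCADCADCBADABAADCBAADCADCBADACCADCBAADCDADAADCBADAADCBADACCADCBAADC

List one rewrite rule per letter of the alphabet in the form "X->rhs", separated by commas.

  step 0 ⇒ step 1: ADA ⇒ ADC·BA·ADC
    A ↦ ADC
    D ↦ BA
    B ↦ CC  (constrained at step 1)
    C ↦ DA  (constrained at step 1)

A->ADC, B->CC, C->DA, D->BA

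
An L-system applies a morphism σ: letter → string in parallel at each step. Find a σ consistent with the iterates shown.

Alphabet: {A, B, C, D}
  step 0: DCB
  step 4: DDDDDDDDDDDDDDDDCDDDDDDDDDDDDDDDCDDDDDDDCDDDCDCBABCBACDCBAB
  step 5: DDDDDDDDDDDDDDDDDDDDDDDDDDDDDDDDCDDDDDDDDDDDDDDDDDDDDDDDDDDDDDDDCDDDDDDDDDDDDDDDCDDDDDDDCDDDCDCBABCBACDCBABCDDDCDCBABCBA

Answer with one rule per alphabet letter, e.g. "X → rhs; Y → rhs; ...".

A->B, B->CBA, C->CD, D->DD

  step 4 ⇒ step 5: DDDDDDDDDDDDDDDDCDDDDDDDDDDDDDDDCDDDDDDDCDDDCDCBABCBACDCBAB ⇒ DD·DD·DD·DD·DD·DD·DD·DD·DD·DD·DD·DD·DD·DD·DD·DD·CD·DD·DD·DD·DD·DD·DD·DD·DD·DD·DD·DD·DD·DD·DD·DD·CD·DD·DD·DD·DD·DD·DD·DD·CD·DD·DD·DD·CD·DD·CD·CBA·B·CBA·CD·CBA·B·CD·DD·CD·CBA·B·CBA
    A ↦ B
    B ↦ CBA
    C ↦ CD
    D ↦ DD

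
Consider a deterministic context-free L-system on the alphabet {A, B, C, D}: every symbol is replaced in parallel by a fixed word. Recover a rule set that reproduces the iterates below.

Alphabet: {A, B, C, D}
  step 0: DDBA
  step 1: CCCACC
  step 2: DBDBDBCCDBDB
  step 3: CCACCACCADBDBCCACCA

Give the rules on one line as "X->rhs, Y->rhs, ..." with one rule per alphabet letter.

A->CC, B->CA, C->DB, D->C

  step 2 ⇒ step 3: DBDBDBCCDBDB ⇒ C·CA·C·CA·C·CA·DB·DB·C·CA·C·CA
    B ↦ CA
    C ↦ DB
    D ↦ C
  step 0 ⇒ step 1: DDBA ⇒ C·C·CA·CC
    A ↦ CC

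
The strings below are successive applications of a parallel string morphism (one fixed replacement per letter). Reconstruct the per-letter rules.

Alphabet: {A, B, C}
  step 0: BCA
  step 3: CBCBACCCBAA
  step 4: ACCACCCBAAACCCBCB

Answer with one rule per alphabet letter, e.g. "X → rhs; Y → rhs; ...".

A->CB, B->CC, C->A

  step 3 ⇒ step 4: CBCBACCCBAA ⇒ A·CC·A·CC·CB·A·A·A·CC·CB·CB
    A ↦ CB
    B ↦ CC
    C ↦ A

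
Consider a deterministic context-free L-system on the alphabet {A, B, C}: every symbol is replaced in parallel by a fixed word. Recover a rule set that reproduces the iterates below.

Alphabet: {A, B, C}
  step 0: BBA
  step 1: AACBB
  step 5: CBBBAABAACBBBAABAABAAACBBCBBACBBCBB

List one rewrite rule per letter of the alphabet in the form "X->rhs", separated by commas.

  step 0 ⇒ step 1: BBA ⇒ A·A·CBB
    A ↦ CBB
    B ↦ A
    C ↦ B  (constrained at step 1)

A->CBB, B->A, C->B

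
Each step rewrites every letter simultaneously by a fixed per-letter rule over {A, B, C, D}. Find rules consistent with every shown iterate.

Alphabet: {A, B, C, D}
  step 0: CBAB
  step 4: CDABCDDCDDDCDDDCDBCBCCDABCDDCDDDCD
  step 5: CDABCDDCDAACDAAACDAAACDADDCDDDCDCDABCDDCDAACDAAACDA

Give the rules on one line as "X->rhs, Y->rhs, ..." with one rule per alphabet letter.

  step 4 ⇒ step 5: CDABCDDCDDDCDDDCDBCBCCDABCDDCDDDCD ⇒ CD·A·BC·DD·CD·A·A·CD·A·A·A·CD·A·A·A·CD·A·DD·CD·DD·CD·CD·A·BC·DD·CD·A·A·CD·A·A·A·CD·A
    A ↦ BC
    B ↦ DD
    C ↦ CD
    D ↦ A

A->BC, B->DD, C->CD, D->A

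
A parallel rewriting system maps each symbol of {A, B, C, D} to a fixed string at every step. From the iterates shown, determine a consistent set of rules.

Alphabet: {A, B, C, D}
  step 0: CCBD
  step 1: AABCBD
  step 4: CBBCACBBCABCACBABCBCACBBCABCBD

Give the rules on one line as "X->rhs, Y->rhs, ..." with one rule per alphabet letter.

  step 0 ⇒ step 1: CCBD ⇒ A·A·BC·BD
    B ↦ BC
    C ↦ A
    D ↦ BD
    A ↦ CB  (constrained at step 1)

A->CB, B->BC, C->A, D->BD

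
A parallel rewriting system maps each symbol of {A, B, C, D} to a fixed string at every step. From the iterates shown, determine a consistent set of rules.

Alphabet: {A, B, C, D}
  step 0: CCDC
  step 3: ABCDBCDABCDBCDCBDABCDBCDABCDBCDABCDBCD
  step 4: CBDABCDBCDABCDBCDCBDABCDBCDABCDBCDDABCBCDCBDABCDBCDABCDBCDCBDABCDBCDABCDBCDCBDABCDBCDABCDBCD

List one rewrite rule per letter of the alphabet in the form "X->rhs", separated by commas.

A->CBD, B->ABC, C->D, D->BCD

  step 3 ⇒ step 4: ABCDBCDABCDBCDCBDABCDBCDABCDBCDABCDBCD ⇒ CBD·ABC·D·BCD·ABC·D·BCD·CBD·ABC·D·BCD·ABC·D·BCD·D·ABC·BCD·CBD·ABC·D·BCD·ABC·D·BCD·CBD·ABC·D·BCD·ABC·D·BCD·CBD·ABC·D·BCD·ABC·D·BCD
    A ↦ CBD
    B ↦ ABC
    C ↦ D
    D ↦ BCD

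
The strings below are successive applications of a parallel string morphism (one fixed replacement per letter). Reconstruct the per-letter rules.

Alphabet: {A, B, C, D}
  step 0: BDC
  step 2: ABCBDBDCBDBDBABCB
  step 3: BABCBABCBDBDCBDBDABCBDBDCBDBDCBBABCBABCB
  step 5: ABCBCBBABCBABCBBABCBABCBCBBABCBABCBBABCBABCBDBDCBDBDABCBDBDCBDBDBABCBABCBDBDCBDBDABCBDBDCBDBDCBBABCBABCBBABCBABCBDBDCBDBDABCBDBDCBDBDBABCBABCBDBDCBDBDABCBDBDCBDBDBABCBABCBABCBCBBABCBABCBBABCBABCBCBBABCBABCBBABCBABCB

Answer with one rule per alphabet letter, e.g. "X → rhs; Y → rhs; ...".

A->BAB, B->CB, C->AB, D->DBD

  step 2 ⇒ step 3: ABCBDBDCBDBDBABCB ⇒ BAB·CB·AB·CB·DBD·CB·DBD·AB·CB·DBD·CB·DBD·CB·BAB·CB·AB·CB
    A ↦ BAB
    B ↦ CB
    C ↦ AB
    D ↦ DBD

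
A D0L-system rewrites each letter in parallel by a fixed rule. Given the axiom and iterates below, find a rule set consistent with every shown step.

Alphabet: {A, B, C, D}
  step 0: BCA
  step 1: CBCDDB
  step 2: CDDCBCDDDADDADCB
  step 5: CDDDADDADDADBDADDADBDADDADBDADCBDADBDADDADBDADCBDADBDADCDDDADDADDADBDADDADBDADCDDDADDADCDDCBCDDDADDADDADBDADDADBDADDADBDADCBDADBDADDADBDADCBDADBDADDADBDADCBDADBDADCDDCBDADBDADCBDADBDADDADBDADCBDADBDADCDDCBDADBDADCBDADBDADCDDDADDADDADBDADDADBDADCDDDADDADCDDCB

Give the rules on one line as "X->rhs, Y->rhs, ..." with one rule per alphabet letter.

A->B, B->CB, C->CDD, D->DAD

  step 1 ⇒ step 2: CBCDDB ⇒ CDD·CB·CDD·DAD·DAD·CB
    B ↦ CB
    C ↦ CDD
    D ↦ DAD
  step 0 ⇒ step 1: BCA ⇒ CB·CDD·B
    A ↦ B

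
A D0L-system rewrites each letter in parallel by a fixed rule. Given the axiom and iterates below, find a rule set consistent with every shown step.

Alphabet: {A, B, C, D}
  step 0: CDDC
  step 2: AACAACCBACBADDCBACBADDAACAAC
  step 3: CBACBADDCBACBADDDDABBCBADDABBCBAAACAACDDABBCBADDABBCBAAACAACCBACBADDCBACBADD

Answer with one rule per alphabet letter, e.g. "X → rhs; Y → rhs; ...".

  step 2 ⇒ step 3: AACAACCBACBADDCBACBADDAACAAC ⇒ CBA·CBA·DD·CBA·CBA·DD·DD·ABB·CBA·DD·ABB·CBA·AAC·AAC·DD·ABB·CBA·DD·ABB·CBA·AAC·AAC·CBA·CBA·DD·CBA·CBA·DD
    A ↦ CBA
    B ↦ ABB
    C ↦ DD
    D ↦ AAC

A->CBA, B->ABB, C->DD, D->AAC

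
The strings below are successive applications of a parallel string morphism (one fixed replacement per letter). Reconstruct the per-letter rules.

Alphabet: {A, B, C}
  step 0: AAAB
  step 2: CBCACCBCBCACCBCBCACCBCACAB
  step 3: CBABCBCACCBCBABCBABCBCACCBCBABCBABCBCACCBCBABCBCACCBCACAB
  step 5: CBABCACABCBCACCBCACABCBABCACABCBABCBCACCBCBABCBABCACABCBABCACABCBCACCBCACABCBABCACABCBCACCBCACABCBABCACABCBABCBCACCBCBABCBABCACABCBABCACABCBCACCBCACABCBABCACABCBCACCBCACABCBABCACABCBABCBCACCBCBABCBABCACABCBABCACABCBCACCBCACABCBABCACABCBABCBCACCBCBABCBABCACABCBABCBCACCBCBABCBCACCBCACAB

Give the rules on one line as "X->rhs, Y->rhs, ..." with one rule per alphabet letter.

  step 2 ⇒ step 3: CBCACCBCBCACCBCBCACCBCACAB ⇒ CB·AB·CB·CAC·CB·CB·AB·CB·AB·CB·CAC·CB·CB·AB·CB·AB·CB·CAC·CB·CB·AB·CB·CAC·CB·CAC·AB
    A ↦ CAC
    B ↦ AB
    C ↦ CB

A->CAC, B->AB, C->CB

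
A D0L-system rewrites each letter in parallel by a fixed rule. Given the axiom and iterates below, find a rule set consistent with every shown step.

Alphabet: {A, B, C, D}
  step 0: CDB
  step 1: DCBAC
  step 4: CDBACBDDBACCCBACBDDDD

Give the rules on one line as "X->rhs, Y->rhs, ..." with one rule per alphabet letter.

  step 0 ⇒ step 1: CDB ⇒ D·C·BAC
    B ↦ BAC
    C ↦ D
    D ↦ C
    A ↦ BD  (constrained at step 1)

A->BD, B->BAC, C->D, D->C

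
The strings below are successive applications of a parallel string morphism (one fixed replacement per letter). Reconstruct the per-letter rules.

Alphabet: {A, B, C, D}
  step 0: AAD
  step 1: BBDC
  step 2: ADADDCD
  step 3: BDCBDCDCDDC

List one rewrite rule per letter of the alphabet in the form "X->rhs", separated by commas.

  step 2 ⇒ step 3: ADADDCD ⇒ B·DC·B·DC·DC·D·DC
    A ↦ B
    C ↦ D
    D ↦ DC
  step 1 ⇒ step 2: BBDC ⇒ AD·AD·DC·D
    B ↦ AD

A->B, B->AD, C->D, D->DC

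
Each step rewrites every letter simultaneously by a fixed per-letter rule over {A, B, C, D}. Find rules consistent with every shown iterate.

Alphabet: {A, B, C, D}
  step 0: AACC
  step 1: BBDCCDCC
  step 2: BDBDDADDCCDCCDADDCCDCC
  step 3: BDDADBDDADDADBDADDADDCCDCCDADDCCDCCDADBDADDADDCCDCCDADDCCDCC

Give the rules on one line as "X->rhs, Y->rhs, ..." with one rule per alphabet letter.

A->B, B->BD, C->DCC, D->DAD

  step 2 ⇒ step 3: BDBDDADDCCDCCDADDCCDCC ⇒ BD·DAD·BD·DAD·DAD·B·DAD·DAD·DCC·DCC·DAD·DCC·DCC·DAD·B·DAD·DAD·DCC·DCC·DAD·DCC·DCC
    A ↦ B
    B ↦ BD
    C ↦ DCC
    D ↦ DAD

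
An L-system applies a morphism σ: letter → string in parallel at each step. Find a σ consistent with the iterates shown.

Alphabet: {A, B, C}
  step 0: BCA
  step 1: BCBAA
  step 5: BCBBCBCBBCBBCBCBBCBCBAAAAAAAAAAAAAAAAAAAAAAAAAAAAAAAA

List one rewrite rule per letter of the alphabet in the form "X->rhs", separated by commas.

A->AA, B->BC, C->B

  step 0 ⇒ step 1: BCA ⇒ BC·B·AA
    A ↦ AA
    B ↦ BC
    C ↦ B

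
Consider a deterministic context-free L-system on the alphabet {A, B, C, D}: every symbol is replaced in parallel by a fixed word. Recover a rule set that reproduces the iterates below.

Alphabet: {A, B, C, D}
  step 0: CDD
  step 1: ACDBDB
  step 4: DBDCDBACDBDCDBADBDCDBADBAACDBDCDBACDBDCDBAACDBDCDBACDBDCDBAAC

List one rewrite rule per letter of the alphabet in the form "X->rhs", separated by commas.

  step 0 ⇒ step 1: CDD ⇒ AC·DB·DB
    C ↦ AC
    D ↦ DB
    A ↦ DBA  (constrained at step 1)
    B ↦ DC  (constrained at step 1)

A->DBA, B->DC, C->AC, D->DB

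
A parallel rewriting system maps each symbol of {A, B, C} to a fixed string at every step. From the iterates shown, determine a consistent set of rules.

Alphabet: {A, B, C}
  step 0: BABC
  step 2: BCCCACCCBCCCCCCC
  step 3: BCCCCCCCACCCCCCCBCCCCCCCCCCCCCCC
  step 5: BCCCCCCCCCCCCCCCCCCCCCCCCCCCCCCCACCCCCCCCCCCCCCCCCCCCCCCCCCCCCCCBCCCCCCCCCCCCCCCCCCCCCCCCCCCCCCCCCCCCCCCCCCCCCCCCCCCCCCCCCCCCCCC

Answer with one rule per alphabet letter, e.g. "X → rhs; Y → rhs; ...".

  step 2 ⇒ step 3: BCCCACCCBCCCCCCC ⇒ BC·CC·CC·CC·AC·CC·CC·CC·BC·CC·CC·CC·CC·CC·CC·CC
    A ↦ AC
    B ↦ BC
    C ↦ CC

A->AC, B->BC, C->CC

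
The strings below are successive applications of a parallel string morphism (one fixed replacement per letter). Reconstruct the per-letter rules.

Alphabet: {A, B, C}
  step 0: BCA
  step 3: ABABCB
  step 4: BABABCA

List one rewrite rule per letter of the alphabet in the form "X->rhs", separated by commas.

  step 3 ⇒ step 4: ABABCB ⇒ B·A·B·A·BC·A
    A ↦ B
    B ↦ A
    C ↦ BC

A->B, B->A, C->BC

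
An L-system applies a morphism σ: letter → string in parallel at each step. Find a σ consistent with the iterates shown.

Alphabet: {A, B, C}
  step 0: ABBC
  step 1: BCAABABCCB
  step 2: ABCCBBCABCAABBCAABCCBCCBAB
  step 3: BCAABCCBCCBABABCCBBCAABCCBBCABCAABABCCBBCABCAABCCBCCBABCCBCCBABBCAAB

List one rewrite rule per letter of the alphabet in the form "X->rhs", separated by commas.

  step 2 ⇒ step 3: ABCCBBCABCAABBCAABCCBCCBAB ⇒ BCA·AB·CCB·CCB·AB·AB·CCB·BCA·AB·CCB·BCA·BCA·AB·AB·CCB·BCA·BCA·AB·CCB·CCB·AB·CCB·CCB·AB·BCA·AB
    A ↦ BCA
    B ↦ AB
    C ↦ CCB

A->BCA, B->AB, C->CCB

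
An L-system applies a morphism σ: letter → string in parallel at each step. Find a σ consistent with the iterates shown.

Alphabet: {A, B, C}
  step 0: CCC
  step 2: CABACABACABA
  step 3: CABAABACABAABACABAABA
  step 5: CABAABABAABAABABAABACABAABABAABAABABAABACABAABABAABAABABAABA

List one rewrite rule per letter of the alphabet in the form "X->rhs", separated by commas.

A->BA, B->A, C->CA

  step 2 ⇒ step 3: CABACABACABA ⇒ CA·BA·A·BA·CA·BA·A·BA·CA·BA·A·BA
    A ↦ BA
    B ↦ A
    C ↦ CA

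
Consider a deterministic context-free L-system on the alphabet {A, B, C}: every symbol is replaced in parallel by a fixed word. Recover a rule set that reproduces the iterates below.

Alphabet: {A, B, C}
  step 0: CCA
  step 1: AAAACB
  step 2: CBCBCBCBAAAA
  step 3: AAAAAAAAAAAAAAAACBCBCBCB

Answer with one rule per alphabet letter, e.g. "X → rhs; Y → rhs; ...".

A->CB, B->AA, C->AA

  step 2 ⇒ step 3: CBCBCBCBAAAA ⇒ AA·AA·AA·AA·AA·AA·AA·AA·CB·CB·CB·CB
    A ↦ CB
    B ↦ AA
    C ↦ AA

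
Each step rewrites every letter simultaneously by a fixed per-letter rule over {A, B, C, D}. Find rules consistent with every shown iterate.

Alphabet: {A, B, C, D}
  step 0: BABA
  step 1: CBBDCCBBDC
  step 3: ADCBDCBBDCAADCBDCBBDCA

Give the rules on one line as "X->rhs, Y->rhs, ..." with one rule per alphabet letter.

  step 0 ⇒ step 1: BABA ⇒ CB·BDC·CB·BDC
    A ↦ BDC
    B ↦ CB
    C ↦ D  (constrained at step 1)
    D ↦ A  (constrained at step 1)

A->BDC, B->CB, C->D, D->A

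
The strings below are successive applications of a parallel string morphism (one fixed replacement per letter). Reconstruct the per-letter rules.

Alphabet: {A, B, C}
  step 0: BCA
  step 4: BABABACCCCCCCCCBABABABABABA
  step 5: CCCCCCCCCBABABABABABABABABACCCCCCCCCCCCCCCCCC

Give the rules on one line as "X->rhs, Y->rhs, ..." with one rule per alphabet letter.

A->CC, B->C, C->BA

  step 4 ⇒ step 5: BABABACCCCCCCCCBABABABABABA ⇒ C·CC·C·CC·C·CC·BA·BA·BA·BA·BA·BA·BA·BA·BA·C·CC·C·CC·C·CC·C·CC·C·CC·C·CC
    A ↦ CC
    B ↦ C
    C ↦ BA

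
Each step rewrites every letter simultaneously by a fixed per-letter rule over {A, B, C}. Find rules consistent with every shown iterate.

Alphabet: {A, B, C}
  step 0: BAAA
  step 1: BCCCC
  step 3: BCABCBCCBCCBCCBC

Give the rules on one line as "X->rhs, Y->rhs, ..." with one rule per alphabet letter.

A->C, B->BC, C->AB

  step 0 ⇒ step 1: BAAA ⇒ BC·C·C·C
    A ↦ C
    B ↦ BC
    C ↦ AB  (constrained at step 1)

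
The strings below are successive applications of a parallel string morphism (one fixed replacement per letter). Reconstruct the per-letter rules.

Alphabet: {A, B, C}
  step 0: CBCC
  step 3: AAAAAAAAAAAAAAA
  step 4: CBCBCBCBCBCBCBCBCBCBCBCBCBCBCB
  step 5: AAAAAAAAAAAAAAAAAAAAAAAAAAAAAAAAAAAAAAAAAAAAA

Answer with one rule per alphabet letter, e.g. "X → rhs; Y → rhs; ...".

A->CB, B->AA, C->A

  step 4 ⇒ step 5: CBCBCBCBCBCBCBCBCBCBCBCBCBCBCB ⇒ A·AA·A·AA·A·AA·A·AA·A·AA·A·AA·A·AA·A·AA·A·AA·A·AA·A·AA·A·AA·A·AA·A·AA·A·AA
    B ↦ AA
    C ↦ A
  step 3 ⇒ step 4: AAAAAAAAAAAAAAA ⇒ CB·CB·CB·CB·CB·CB·CB·CB·CB·CB·CB·CB·CB·CB·CB
    A ↦ CB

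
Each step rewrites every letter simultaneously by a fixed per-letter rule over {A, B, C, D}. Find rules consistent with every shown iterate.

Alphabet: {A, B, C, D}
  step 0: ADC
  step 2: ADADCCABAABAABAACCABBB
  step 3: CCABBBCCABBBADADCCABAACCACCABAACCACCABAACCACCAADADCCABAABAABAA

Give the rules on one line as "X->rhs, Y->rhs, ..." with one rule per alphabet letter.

A->CCA, B->BAA, C->AD, D->BBB

  step 2 ⇒ step 3: ADADCCABAABAABAACCABBB ⇒ CCA·BBB·CCA·BBB·AD·AD·CCA·BAA·CCA·CCA·BAA·CCA·CCA·BAA·CCA·CCA·AD·AD·CCA·BAA·BAA·BAA
    A ↦ CCA
    B ↦ BAA
    C ↦ AD
    D ↦ BBB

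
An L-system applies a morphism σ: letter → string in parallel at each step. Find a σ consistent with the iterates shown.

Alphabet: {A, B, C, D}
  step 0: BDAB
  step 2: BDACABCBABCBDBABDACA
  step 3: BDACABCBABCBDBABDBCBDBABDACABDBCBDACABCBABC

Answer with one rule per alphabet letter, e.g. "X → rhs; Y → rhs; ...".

  step 2 ⇒ step 3: BDACABCBABCBDBABDACA ⇒ BD·ACA·BC·BA·BC·BD·BA·BD·BC·BD·BA·BD·ACA·BD·BC·BD·ACA·BC·BA·BC
    A ↦ BC
    B ↦ BD
    C ↦ BA
    D ↦ ACA

A->BC, B->BD, C->BA, D->ACA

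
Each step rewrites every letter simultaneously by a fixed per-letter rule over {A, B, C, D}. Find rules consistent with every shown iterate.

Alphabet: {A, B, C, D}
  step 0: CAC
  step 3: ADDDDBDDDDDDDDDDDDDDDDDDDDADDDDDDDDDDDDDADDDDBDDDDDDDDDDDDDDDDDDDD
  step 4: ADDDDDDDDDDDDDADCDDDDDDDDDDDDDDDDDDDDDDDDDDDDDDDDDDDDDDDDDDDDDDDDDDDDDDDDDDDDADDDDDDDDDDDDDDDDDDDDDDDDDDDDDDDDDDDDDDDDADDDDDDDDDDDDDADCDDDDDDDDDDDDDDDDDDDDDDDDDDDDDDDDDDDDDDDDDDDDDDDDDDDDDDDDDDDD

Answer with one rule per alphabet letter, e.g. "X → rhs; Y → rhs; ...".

A->AD, B->ADC, C->BDD, D->DDD

  step 3 ⇒ step 4: ADDDDBDDDDDDDDDDDDDDDDDDDDADDDDDDDDDDDDDADDDDBDDDDDDDDDDDDDDDDDDDD ⇒ AD·DDD·DDD·DDD·DDD·ADC·DDD·DDD·DDD·DDD·DDD·DDD·DDD·DDD·DDD·DDD·DDD·DDD·DDD·DDD·DDD·DDD·DDD·DDD·DDD·DDD·AD·DDD·DDD·DDD·DDD·DDD·DDD·DDD·DDD·DDD·DDD·DDD·DDD·DDD·AD·DDD·DDD·DDD·DDD·ADC·DDD·DDD·DDD·DDD·DDD·DDD·DDD·DDD·DDD·DDD·DDD·DDD·DDD·DDD·DDD·DDD·DDD·DDD·DDD·DDD
    A ↦ AD
    B ↦ ADC
    D ↦ DDD
    C ↦ BDD  (constrained at step 0)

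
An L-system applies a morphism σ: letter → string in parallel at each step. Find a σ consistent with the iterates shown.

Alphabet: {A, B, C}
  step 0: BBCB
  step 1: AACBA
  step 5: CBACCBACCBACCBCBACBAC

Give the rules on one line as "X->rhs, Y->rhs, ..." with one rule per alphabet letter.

  step 0 ⇒ step 1: BBCB ⇒ A·A·CB·A
    B ↦ A
    C ↦ CB
    A ↦ C  (constrained at step 1)

A->C, B->A, C->CB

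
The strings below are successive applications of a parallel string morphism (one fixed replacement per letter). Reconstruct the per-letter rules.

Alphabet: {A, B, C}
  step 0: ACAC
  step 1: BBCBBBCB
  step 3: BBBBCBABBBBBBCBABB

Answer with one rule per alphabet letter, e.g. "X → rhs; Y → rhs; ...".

A->BB, B->A, C->CB

  step 0 ⇒ step 1: ACAC ⇒ BB·CB·BB·CB
    A ↦ BB
    C ↦ CB
    B ↦ A  (constrained at step 1)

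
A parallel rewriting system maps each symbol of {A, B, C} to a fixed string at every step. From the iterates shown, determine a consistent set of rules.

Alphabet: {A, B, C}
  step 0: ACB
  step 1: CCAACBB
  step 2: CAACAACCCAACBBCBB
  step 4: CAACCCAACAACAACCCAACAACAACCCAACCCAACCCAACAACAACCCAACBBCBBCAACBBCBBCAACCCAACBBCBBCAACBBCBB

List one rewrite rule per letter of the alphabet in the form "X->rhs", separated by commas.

  step 1 ⇒ step 2: CCAACBB ⇒ CAA·CAA·C·C·CAA·CBB·CBB
    A ↦ C
    B ↦ CBB
    C ↦ CAA

A->C, B->CBB, C->CAA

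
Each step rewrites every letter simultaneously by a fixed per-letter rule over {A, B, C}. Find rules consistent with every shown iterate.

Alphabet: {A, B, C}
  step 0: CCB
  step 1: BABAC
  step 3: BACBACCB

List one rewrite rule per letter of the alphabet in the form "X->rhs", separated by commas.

A->B, B->C, C->BA

  step 0 ⇒ step 1: CCB ⇒ BA·BA·C
    B ↦ C
    C ↦ BA
    A ↦ B  (constrained at step 1)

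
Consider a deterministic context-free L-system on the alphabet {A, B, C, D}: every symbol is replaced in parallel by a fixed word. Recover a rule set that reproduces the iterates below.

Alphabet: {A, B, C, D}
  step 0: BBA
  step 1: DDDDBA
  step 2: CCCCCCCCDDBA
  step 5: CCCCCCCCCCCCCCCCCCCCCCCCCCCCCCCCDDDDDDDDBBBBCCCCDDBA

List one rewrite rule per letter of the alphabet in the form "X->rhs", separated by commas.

  step 1 ⇒ step 2: DDDDBA ⇒ CC·CC·CC·CC·DD·BA
    A ↦ BA
    B ↦ DD
    D ↦ CC
    C ↦ B  (constrained at step 2)

A->BA, B->DD, C->B, D->CC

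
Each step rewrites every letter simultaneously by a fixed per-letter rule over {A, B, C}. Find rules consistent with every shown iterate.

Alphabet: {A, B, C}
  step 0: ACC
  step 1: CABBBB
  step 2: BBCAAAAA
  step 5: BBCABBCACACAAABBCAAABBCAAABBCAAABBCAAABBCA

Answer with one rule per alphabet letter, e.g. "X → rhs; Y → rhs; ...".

A->CA, B->A, C->BB

  step 1 ⇒ step 2: CABBBB ⇒ BB·CA·A·A·A·A
    A ↦ CA
    B ↦ A
    C ↦ BB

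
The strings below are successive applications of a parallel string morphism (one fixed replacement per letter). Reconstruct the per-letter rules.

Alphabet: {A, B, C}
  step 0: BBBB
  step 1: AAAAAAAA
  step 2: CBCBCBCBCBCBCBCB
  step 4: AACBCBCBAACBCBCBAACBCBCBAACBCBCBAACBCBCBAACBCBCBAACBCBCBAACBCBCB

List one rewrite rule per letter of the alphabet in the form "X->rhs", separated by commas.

  step 1 ⇒ step 2: AAAAAAAA ⇒ CB·CB·CB·CB·CB·CB·CB·CB
    A ↦ CB
  step 0 ⇒ step 1: BBBB ⇒ AA·AA·AA·AA
    B ↦ AA
    C ↦ BA  (constrained at step 2)

A->CB, B->AA, C->BA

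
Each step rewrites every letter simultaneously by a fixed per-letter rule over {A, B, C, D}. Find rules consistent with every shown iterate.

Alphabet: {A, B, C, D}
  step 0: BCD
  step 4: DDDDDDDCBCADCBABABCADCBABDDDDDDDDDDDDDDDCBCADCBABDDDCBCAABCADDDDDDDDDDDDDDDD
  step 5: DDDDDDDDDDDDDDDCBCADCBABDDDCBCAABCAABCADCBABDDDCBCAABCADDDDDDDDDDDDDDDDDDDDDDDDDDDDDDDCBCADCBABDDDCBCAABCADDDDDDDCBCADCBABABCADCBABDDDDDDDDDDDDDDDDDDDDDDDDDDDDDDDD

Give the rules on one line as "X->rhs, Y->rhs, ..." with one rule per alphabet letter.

  step 4 ⇒ step 5: DDDDDDDCBCADCBABABCADCBABDDDDDDDDDDDDDDDCBCADCBABDDDCBCAABCADDDDDDDDDDDDDDDD ⇒ DD·DD·DD·DD·DD·DD·DD·DCB·CA·DCB·AB·DD·DCB·CA·AB·CA·AB·CA·DCB·AB·DD·DCB·CA·AB·CA·DD·DD·DD·DD·DD·DD·DD·DD·DD·DD·DD·DD·DD·DD·DD·DCB·CA·DCB·AB·DD·DCB·CA·AB·CA·DD·DD·DD·DCB·CA·DCB·AB·AB·CA·DCB·AB·DD·DD·DD·DD·DD·DD·DD·DD·DD·DD·DD·DD·DD·DD·DD·DD
    A ↦ AB
    B ↦ CA
    C ↦ DCB
    D ↦ DD

A->AB, B->CA, C->DCB, D->DD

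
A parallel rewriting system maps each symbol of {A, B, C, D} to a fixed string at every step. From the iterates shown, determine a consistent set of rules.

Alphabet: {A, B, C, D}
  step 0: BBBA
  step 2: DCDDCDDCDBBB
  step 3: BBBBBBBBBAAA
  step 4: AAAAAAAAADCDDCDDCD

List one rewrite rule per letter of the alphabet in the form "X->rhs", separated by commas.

A->DCD, B->A, C->B, D->B

  step 3 ⇒ step 4: BBBBBBBBBAAA ⇒ A·A·A·A·A·A·A·A·A·DCD·DCD·DCD
    A ↦ DCD
    B ↦ A
  step 2 ⇒ step 3: DCDDCDDCDBBB ⇒ B·B·B·B·B·B·B·B·B·A·A·A
    C ↦ B
  step 2 ⇒ step 3: DCDDCDDCDBBB ⇒ B·B·B·B·B·B·B·B·B·A·A·A
    D ↦ B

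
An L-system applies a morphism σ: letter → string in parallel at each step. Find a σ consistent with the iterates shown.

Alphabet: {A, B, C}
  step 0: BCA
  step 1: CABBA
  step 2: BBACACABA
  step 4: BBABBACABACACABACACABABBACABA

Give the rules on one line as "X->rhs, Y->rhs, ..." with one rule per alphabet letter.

A->BA, B->CA, C->B

  step 1 ⇒ step 2: CABBA ⇒ B·BA·CA·CA·BA
    A ↦ BA
    B ↦ CA
    C ↦ B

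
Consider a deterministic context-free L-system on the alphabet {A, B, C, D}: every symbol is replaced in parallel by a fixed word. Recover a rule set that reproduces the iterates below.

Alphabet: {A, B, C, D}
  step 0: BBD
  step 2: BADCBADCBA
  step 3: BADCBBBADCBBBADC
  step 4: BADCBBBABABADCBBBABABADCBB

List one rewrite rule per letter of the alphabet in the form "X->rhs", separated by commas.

  step 3 ⇒ step 4: BADCBBBADCBBBADC ⇒ BA·DC·B·B·BA·BA·BA·DC·B·B·BA·BA·BA·DC·B·B
    A ↦ DC
    B ↦ BA
    C ↦ B
    D ↦ B

A->DC, B->BA, C->B, D->B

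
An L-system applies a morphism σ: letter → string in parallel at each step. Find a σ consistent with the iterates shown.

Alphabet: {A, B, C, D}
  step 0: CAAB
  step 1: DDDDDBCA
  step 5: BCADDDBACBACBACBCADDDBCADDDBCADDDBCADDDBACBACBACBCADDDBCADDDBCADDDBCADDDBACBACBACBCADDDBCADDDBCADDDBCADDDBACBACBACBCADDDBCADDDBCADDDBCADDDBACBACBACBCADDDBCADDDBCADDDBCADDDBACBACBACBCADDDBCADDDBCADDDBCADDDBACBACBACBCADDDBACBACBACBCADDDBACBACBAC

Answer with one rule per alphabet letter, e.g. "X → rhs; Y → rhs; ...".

A->DD, B->BCA, C->D, D->BAC

  step 0 ⇒ step 1: CAAB ⇒ D·DD·DD·BCA
    A ↦ DD
    B ↦ BCA
    C ↦ D
    D ↦ BAC  (constrained at step 1)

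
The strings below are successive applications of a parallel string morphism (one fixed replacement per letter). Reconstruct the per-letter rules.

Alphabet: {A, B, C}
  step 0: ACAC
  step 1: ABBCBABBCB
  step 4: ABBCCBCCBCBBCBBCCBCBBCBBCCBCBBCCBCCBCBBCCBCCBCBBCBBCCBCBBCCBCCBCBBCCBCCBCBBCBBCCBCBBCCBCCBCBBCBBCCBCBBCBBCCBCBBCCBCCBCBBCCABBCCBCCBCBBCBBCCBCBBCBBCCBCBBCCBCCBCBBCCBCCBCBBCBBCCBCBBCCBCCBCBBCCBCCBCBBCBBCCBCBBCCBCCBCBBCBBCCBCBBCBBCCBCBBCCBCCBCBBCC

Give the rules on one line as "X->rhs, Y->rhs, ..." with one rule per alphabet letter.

  step 0 ⇒ step 1: ACAC ⇒ AB·BCB·AB·BCB
    A ↦ AB
    C ↦ BCB
    B ↦ BCC  (constrained at step 1)

A->AB, B->BCC, C->BCB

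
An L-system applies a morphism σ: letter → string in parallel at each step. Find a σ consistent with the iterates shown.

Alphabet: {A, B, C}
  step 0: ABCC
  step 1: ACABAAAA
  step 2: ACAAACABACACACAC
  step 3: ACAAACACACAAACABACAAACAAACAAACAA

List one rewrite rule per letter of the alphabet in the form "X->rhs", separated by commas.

A->AC, B->AB, C->AA

  step 2 ⇒ step 3: ACAAACABACACACAC ⇒ AC·AA·AC·AC·AC·AA·AC·AB·AC·AA·AC·AA·AC·AA·AC·AA
    A ↦ AC
    B ↦ AB
    C ↦ AA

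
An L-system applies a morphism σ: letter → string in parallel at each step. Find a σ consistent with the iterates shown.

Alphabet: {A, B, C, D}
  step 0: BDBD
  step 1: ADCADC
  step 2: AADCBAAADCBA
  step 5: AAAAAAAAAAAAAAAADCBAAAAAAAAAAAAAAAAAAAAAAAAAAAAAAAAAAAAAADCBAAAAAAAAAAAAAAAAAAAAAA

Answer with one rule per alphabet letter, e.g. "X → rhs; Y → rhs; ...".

A->AA, B->A, C->BA, D->DC

  step 1 ⇒ step 2: ADCADC ⇒ AA·DC·BA·AA·DC·BA
    A ↦ AA
    C ↦ BA
    D ↦ DC
  step 0 ⇒ step 1: BDBD ⇒ A·DC·A·DC
    B ↦ A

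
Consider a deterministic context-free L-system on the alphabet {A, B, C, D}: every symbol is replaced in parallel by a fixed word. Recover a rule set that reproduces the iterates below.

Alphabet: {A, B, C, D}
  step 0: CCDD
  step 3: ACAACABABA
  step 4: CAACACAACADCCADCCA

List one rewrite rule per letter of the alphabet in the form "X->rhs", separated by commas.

A->CA, B->DC, C->A, D->B

  step 3 ⇒ step 4: ACAACABABA ⇒ CA·A·CA·CA·A·CA·DC·CA·DC·CA
    A ↦ CA
    B ↦ DC
    C ↦ A
    D ↦ B  (constrained at step 0)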